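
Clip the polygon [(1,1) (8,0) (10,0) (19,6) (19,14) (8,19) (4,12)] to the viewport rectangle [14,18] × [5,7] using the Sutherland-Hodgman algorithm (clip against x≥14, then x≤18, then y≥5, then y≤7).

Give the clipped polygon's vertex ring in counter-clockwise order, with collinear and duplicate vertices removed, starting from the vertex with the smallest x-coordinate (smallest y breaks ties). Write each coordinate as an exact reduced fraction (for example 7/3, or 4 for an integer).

1. After x ≥ 14: [(14,8/3) (19,6) (19,14) (14,179/11)]
2. After x ≤ 18: [(14,8/3) (18,16/3) (18,159/11) (14,179/11)]
3. After y ≥ 5: [(14,5) (35/2,5) (18,16/3) (18,159/11) (14,179/11)]
4. After y ≤ 7: [(14,7) (14,5) (35/2,5) (18,16/3) (18,7)]
5. Canonical ring: [(14,5) (35/2,5) (18,16/3) (18,7) (14,7)]

Clipped polygon: [(14,5) (35/2,5) (18,16/3) (18,7) (14,7)]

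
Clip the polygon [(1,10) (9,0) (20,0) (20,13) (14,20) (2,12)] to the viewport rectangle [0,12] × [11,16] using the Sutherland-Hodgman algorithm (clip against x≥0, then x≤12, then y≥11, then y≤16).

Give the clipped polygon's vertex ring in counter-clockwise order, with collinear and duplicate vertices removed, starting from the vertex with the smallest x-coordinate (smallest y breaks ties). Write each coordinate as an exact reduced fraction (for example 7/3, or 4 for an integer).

1. After x ≥ 0: [(1,10) (9,0) (20,0) (20,13) (14,20) (2,12)]
2. After x ≤ 12: [(1,10) (9,0) (12,0) (12,56/3) (2,12)]
3. After y ≥ 11: [(3/2,11) (12,11) (12,56/3) (2,12)]
4. After y ≤ 16: [(3/2,11) (12,11) (12,16) (8,16) (2,12)]
5. Canonical ring: [(3/2,11) (12,11) (12,16) (8,16) (2,12)]

Clipped polygon: [(3/2,11) (12,11) (12,16) (8,16) (2,12)]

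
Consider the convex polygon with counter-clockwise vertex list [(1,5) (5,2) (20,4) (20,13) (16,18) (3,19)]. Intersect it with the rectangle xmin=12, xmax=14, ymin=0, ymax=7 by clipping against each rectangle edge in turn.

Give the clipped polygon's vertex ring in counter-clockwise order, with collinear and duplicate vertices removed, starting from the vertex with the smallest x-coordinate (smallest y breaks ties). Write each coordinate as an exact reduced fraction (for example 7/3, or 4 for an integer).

1. After x ≥ 12: [(12,44/15) (20,4) (20,13) (16,18) (12,238/13)]
2. After x ≤ 14: [(12,44/15) (14,16/5) (14,236/13) (12,238/13)]
3. After y ≥ 0: [(12,44/15) (14,16/5) (14,236/13) (12,238/13)]
4. After y ≤ 7: [(12,7) (12,44/15) (14,16/5) (14,7)]
5. Canonical ring: [(12,44/15) (14,16/5) (14,7) (12,7)]

Clipped polygon: [(12,44/15) (14,16/5) (14,7) (12,7)]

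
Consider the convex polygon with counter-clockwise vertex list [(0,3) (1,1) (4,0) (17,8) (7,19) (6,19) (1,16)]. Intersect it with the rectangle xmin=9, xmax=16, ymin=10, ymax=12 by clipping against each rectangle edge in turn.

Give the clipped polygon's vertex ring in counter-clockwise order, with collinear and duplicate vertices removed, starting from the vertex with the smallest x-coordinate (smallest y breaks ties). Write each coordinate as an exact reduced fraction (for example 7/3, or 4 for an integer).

Clipped polygon: [(9,10) (167/11,10) (147/11,12) (9,12)]

1. After x ≥ 9: [(9,40/13) (17,8) (9,84/5)]
2. After x ≤ 16: [(9,40/13) (16,96/13) (16,91/10) (9,84/5)]
3. After y ≥ 10: [(9,10) (167/11,10) (9,84/5)]
4. After y ≤ 12: [(9,12) (9,10) (167/11,10) (147/11,12)]
5. Canonical ring: [(9,10) (167/11,10) (147/11,12) (9,12)]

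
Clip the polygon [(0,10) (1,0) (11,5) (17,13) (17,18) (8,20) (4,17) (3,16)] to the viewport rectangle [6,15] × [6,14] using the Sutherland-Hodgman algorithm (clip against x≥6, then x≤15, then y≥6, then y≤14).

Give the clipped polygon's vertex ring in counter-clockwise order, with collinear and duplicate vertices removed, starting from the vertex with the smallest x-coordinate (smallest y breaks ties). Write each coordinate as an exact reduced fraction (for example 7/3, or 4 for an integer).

1. After x ≥ 6: [(6,5/2) (11,5) (17,13) (17,18) (8,20) (6,37/2)]
2. After x ≤ 15: [(6,5/2) (11,5) (15,31/3) (15,166/9) (8,20) (6,37/2)]
3. After y ≥ 6: [(6,6) (47/4,6) (15,31/3) (15,166/9) (8,20) (6,37/2)]
4. After y ≤ 14: [(6,14) (6,6) (47/4,6) (15,31/3) (15,14)]
5. Canonical ring: [(6,6) (47/4,6) (15,31/3) (15,14) (6,14)]

Clipped polygon: [(6,6) (47/4,6) (15,31/3) (15,14) (6,14)]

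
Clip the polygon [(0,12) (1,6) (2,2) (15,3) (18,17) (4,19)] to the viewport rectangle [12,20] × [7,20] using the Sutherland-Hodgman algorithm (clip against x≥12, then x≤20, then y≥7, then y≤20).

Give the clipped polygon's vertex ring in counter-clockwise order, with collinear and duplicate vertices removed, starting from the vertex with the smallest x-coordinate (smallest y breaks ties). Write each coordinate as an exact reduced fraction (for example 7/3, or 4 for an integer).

Clipped polygon: [(12,7) (111/7,7) (18,17) (12,125/7)]

1. After x ≥ 12: [(12,36/13) (15,3) (18,17) (12,125/7)]
2. After x ≤ 20: [(12,36/13) (15,3) (18,17) (12,125/7)]
3. After y ≥ 7: [(12,7) (111/7,7) (18,17) (12,125/7)]
4. After y ≤ 20: [(12,7) (111/7,7) (18,17) (12,125/7)]
5. Canonical ring: [(12,7) (111/7,7) (18,17) (12,125/7)]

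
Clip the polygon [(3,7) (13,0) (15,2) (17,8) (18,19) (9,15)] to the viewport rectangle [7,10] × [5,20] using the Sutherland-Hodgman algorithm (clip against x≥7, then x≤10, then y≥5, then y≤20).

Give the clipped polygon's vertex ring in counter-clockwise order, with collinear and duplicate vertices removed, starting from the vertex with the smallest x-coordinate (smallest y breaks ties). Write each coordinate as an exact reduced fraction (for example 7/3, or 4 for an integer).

1. After x ≥ 7: [(7,37/3) (7,21/5) (13,0) (15,2) (17,8) (18,19) (9,15)]
2. After x ≤ 10: [(7,37/3) (7,21/5) (10,21/10) (10,139/9) (9,15)]
3. After y ≥ 5: [(7,37/3) (7,5) (10,5) (10,139/9) (9,15)]
4. After y ≤ 20: [(7,37/3) (7,5) (10,5) (10,139/9) (9,15)]
5. Canonical ring: [(7,5) (10,5) (10,139/9) (9,15) (7,37/3)]

Clipped polygon: [(7,5) (10,5) (10,139/9) (9,15) (7,37/3)]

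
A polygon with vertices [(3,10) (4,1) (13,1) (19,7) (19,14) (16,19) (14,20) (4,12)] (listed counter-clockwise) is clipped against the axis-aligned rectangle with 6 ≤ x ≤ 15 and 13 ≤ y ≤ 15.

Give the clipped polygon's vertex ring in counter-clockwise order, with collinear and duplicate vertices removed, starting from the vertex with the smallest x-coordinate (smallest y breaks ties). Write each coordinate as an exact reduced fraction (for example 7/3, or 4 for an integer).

Clipped polygon: [(6,13) (15,13) (15,15) (31/4,15) (6,68/5)]

1. After x ≥ 6: [(6,1) (13,1) (19,7) (19,14) (16,19) (14,20) (6,68/5)]
2. After x ≤ 15: [(6,1) (13,1) (15,3) (15,39/2) (14,20) (6,68/5)]
3. After y ≥ 13: [(6,13) (15,13) (15,39/2) (14,20) (6,68/5)]
4. After y ≤ 15: [(6,13) (15,13) (15,15) (31/4,15) (6,68/5)]
5. Canonical ring: [(6,13) (15,13) (15,15) (31/4,15) (6,68/5)]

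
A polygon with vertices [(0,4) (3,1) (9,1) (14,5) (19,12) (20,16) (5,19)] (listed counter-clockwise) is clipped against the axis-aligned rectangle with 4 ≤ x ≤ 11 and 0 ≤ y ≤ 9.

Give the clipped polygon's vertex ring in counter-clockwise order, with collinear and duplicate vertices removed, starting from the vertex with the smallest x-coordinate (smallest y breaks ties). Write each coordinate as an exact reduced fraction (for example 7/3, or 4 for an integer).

1. After x ≥ 4: [(4,16) (4,1) (9,1) (14,5) (19,12) (20,16) (5,19)]
2. After x ≤ 11: [(4,16) (4,1) (9,1) (11,13/5) (11,89/5) (5,19)]
3. After y ≥ 0: [(4,16) (4,1) (9,1) (11,13/5) (11,89/5) (5,19)]
4. After y ≤ 9: [(4,9) (4,1) (9,1) (11,13/5) (11,9)]
5. Canonical ring: [(4,1) (9,1) (11,13/5) (11,9) (4,9)]

Clipped polygon: [(4,1) (9,1) (11,13/5) (11,9) (4,9)]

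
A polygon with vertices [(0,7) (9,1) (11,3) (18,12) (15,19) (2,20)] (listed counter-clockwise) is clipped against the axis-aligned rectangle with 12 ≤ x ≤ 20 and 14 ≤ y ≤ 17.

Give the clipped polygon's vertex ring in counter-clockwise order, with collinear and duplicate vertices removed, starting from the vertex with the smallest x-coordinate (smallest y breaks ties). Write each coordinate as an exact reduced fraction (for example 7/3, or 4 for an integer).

Clipped polygon: [(12,14) (120/7,14) (111/7,17) (12,17)]

1. After x ≥ 12: [(12,30/7) (18,12) (15,19) (12,250/13)]
2. After x ≤ 20: [(12,30/7) (18,12) (15,19) (12,250/13)]
3. After y ≥ 14: [(12,14) (120/7,14) (15,19) (12,250/13)]
4. After y ≤ 17: [(12,17) (12,14) (120/7,14) (111/7,17)]
5. Canonical ring: [(12,14) (120/7,14) (111/7,17) (12,17)]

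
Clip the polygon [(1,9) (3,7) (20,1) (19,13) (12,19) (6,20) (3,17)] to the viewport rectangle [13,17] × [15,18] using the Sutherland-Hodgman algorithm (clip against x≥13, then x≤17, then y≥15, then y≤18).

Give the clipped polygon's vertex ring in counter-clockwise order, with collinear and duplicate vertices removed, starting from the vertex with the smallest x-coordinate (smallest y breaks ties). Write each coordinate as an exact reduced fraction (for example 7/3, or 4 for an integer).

1. After x ≥ 13: [(13,59/17) (20,1) (19,13) (13,127/7)]
2. After x ≤ 17: [(13,59/17) (17,35/17) (17,103/7) (13,127/7)]
3. After y ≥ 15: [(13,15) (50/3,15) (13,127/7)]
4. After y ≤ 18: [(13,18) (13,15) (50/3,15) (79/6,18)]
5. Canonical ring: [(13,15) (50/3,15) (79/6,18) (13,18)]

Clipped polygon: [(13,15) (50/3,15) (79/6,18) (13,18)]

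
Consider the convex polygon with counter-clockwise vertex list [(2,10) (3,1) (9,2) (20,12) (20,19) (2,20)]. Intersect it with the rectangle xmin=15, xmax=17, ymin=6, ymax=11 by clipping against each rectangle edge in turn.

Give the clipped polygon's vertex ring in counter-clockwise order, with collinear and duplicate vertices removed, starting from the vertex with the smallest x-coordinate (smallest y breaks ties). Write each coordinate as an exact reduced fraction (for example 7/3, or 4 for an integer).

1. After x ≥ 15: [(15,82/11) (20,12) (20,19) (15,347/18)]
2. After x ≤ 17: [(15,82/11) (17,102/11) (17,115/6) (15,347/18)]
3. After y ≥ 6: [(15,82/11) (17,102/11) (17,115/6) (15,347/18)]
4. After y ≤ 11: [(15,11) (15,82/11) (17,102/11) (17,11)]
5. Canonical ring: [(15,82/11) (17,102/11) (17,11) (15,11)]

Clipped polygon: [(15,82/11) (17,102/11) (17,11) (15,11)]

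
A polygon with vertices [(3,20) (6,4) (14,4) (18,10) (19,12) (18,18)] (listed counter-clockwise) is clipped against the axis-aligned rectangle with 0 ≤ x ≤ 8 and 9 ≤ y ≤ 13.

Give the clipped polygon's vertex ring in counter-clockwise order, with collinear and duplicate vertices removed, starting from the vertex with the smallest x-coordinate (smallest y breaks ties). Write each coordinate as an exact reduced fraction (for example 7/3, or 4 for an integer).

1. After x ≥ 0: [(3,20) (6,4) (14,4) (18,10) (19,12) (18,18)]
2. After x ≤ 8: [(8,58/3) (3,20) (6,4) (8,4)]
3. After y ≥ 9: [(8,9) (8,58/3) (3,20) (81/16,9)]
4. After y ≤ 13: [(8,9) (8,13) (69/16,13) (81/16,9)]
5. Canonical ring: [(69/16,13) (81/16,9) (8,9) (8,13)]

Clipped polygon: [(69/16,13) (81/16,9) (8,9) (8,13)]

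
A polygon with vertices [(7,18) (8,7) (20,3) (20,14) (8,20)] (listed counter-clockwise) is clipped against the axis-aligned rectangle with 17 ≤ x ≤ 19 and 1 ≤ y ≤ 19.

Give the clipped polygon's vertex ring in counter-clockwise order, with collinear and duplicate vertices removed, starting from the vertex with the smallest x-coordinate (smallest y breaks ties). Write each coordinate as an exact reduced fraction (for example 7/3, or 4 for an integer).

1. After x ≥ 17: [(17,4) (20,3) (20,14) (17,31/2)]
2. After x ≤ 19: [(17,4) (19,10/3) (19,29/2) (17,31/2)]
3. After y ≥ 1: [(17,4) (19,10/3) (19,29/2) (17,31/2)]
4. After y ≤ 19: [(17,4) (19,10/3) (19,29/2) (17,31/2)]
5. Canonical ring: [(17,4) (19,10/3) (19,29/2) (17,31/2)]

Clipped polygon: [(17,4) (19,10/3) (19,29/2) (17,31/2)]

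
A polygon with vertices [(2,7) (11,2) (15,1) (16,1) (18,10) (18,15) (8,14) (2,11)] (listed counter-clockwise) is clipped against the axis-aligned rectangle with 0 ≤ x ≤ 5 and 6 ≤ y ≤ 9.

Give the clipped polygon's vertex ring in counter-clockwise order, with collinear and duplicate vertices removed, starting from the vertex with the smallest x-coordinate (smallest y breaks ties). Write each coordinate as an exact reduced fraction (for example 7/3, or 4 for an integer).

1. After x ≥ 0: [(2,7) (11,2) (15,1) (16,1) (18,10) (18,15) (8,14) (2,11)]
2. After x ≤ 5: [(2,7) (5,16/3) (5,25/2) (2,11)]
3. After y ≥ 6: [(2,7) (19/5,6) (5,6) (5,25/2) (2,11)]
4. After y ≤ 9: [(2,9) (2,7) (19/5,6) (5,6) (5,9)]
5. Canonical ring: [(2,7) (19/5,6) (5,6) (5,9) (2,9)]

Clipped polygon: [(2,7) (19/5,6) (5,6) (5,9) (2,9)]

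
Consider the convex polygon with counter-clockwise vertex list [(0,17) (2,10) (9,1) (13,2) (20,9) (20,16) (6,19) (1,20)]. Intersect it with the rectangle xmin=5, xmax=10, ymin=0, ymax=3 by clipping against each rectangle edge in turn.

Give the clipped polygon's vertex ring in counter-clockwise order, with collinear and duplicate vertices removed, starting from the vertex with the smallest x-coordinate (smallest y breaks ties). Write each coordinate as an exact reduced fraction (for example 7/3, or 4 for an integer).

1. After x ≥ 5: [(5,43/7) (9,1) (13,2) (20,9) (20,16) (6,19) (5,96/5)]
2. After x ≤ 10: [(5,43/7) (9,1) (10,5/4) (10,127/7) (6,19) (5,96/5)]
3. After y ≥ 0: [(5,43/7) (9,1) (10,5/4) (10,127/7) (6,19) (5,96/5)]
4. After y ≤ 3: [(67/9,3) (9,1) (10,5/4) (10,3)]
5. Canonical ring: [(67/9,3) (9,1) (10,5/4) (10,3)]

Clipped polygon: [(67/9,3) (9,1) (10,5/4) (10,3)]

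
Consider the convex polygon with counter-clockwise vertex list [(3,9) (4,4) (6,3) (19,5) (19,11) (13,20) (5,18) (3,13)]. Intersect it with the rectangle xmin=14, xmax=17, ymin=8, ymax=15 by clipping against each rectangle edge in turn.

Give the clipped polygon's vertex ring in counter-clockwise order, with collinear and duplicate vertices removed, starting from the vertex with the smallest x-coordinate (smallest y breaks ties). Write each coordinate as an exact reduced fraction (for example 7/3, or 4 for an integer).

Clipped polygon: [(14,8) (17,8) (17,14) (49/3,15) (14,15)]

1. After x ≥ 14: [(14,55/13) (19,5) (19,11) (14,37/2)]
2. After x ≤ 17: [(14,55/13) (17,61/13) (17,14) (14,37/2)]
3. After y ≥ 8: [(14,8) (17,8) (17,14) (14,37/2)]
4. After y ≤ 15: [(14,15) (14,8) (17,8) (17,14) (49/3,15)]
5. Canonical ring: [(14,8) (17,8) (17,14) (49/3,15) (14,15)]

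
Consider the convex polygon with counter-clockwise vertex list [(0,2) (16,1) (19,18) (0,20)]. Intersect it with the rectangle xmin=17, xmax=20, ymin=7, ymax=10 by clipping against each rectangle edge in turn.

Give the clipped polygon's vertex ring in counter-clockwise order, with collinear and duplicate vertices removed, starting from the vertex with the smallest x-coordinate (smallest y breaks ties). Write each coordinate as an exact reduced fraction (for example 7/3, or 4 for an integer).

1. After x ≥ 17: [(17,20/3) (19,18) (17,346/19)]
2. After x ≤ 20: [(17,20/3) (19,18) (17,346/19)]
3. After y ≥ 7: [(17,7) (290/17,7) (19,18) (17,346/19)]
4. After y ≤ 10: [(17,10) (17,7) (290/17,7) (299/17,10)]
5. Canonical ring: [(17,7) (290/17,7) (299/17,10) (17,10)]

Clipped polygon: [(17,7) (290/17,7) (299/17,10) (17,10)]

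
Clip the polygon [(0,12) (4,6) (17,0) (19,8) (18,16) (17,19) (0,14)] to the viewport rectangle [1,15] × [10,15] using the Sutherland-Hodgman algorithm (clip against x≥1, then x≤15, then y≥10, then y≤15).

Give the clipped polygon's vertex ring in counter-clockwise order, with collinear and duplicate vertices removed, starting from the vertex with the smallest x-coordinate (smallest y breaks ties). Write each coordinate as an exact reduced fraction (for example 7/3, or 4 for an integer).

Clipped polygon: [(1,21/2) (4/3,10) (15,10) (15,15) (17/5,15) (1,243/17)]

1. After x ≥ 1: [(1,21/2) (4,6) (17,0) (19,8) (18,16) (17,19) (1,243/17)]
2. After x ≤ 15: [(1,21/2) (4,6) (15,12/13) (15,313/17) (1,243/17)]
3. After y ≥ 10: [(1,21/2) (4/3,10) (15,10) (15,313/17) (1,243/17)]
4. After y ≤ 15: [(1,21/2) (4/3,10) (15,10) (15,15) (17/5,15) (1,243/17)]
5. Canonical ring: [(1,21/2) (4/3,10) (15,10) (15,15) (17/5,15) (1,243/17)]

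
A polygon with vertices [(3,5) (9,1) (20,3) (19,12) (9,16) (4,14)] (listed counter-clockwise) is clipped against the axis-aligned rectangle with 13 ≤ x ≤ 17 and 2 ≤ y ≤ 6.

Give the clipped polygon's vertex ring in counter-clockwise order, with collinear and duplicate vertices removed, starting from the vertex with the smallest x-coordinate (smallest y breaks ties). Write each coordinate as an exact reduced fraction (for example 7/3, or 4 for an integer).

Clipped polygon: [(13,2) (29/2,2) (17,27/11) (17,6) (13,6)]

1. After x ≥ 13: [(13,19/11) (20,3) (19,12) (13,72/5)]
2. After x ≤ 17: [(13,19/11) (17,27/11) (17,64/5) (13,72/5)]
3. After y ≥ 2: [(13,2) (29/2,2) (17,27/11) (17,64/5) (13,72/5)]
4. After y ≤ 6: [(13,6) (13,2) (29/2,2) (17,27/11) (17,6)]
5. Canonical ring: [(13,2) (29/2,2) (17,27/11) (17,6) (13,6)]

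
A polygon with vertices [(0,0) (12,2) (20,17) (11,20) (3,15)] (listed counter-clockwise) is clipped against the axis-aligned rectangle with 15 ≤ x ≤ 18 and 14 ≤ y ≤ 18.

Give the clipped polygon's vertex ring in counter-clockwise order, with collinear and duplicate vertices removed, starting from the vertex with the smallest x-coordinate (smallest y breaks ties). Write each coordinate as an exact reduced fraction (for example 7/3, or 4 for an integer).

Clipped polygon: [(15,14) (18,14) (18,53/3) (17,18) (15,18)]

1. After x ≥ 15: [(15,61/8) (20,17) (15,56/3)]
2. After x ≤ 18: [(15,61/8) (18,53/4) (18,53/3) (15,56/3)]
3. After y ≥ 14: [(15,14) (18,14) (18,53/3) (15,56/3)]
4. After y ≤ 18: [(15,18) (15,14) (18,14) (18,53/3) (17,18)]
5. Canonical ring: [(15,14) (18,14) (18,53/3) (17,18) (15,18)]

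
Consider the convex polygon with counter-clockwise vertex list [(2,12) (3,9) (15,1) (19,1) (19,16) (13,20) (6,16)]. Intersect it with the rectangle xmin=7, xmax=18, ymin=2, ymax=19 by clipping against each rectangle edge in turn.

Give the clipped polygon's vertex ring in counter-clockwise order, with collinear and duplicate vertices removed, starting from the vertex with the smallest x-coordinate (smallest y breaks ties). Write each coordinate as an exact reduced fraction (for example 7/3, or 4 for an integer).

Clipped polygon: [(7,19/3) (27/2,2) (18,2) (18,50/3) (29/2,19) (45/4,19) (7,116/7)]

1. After x ≥ 7: [(7,19/3) (15,1) (19,1) (19,16) (13,20) (7,116/7)]
2. After x ≤ 18: [(7,19/3) (15,1) (18,1) (18,50/3) (13,20) (7,116/7)]
3. After y ≥ 2: [(7,19/3) (27/2,2) (18,2) (18,50/3) (13,20) (7,116/7)]
4. After y ≤ 19: [(7,19/3) (27/2,2) (18,2) (18,50/3) (29/2,19) (45/4,19) (7,116/7)]
5. Canonical ring: [(7,19/3) (27/2,2) (18,2) (18,50/3) (29/2,19) (45/4,19) (7,116/7)]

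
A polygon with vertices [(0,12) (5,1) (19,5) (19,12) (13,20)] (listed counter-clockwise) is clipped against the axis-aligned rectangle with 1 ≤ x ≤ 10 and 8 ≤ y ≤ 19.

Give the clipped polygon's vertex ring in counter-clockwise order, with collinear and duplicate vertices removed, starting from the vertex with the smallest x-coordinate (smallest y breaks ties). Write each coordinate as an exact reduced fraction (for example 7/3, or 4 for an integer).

Clipped polygon: [(1,49/5) (20/11,8) (10,8) (10,236/13) (1,164/13)]

1. After x ≥ 1: [(1,164/13) (1,49/5) (5,1) (19,5) (19,12) (13,20)]
2. After x ≤ 10: [(10,236/13) (1,164/13) (1,49/5) (5,1) (10,17/7)]
3. After y ≥ 8: [(10,8) (10,236/13) (1,164/13) (1,49/5) (20/11,8)]
4. After y ≤ 19: [(10,8) (10,236/13) (1,164/13) (1,49/5) (20/11,8)]
5. Canonical ring: [(1,49/5) (20/11,8) (10,8) (10,236/13) (1,164/13)]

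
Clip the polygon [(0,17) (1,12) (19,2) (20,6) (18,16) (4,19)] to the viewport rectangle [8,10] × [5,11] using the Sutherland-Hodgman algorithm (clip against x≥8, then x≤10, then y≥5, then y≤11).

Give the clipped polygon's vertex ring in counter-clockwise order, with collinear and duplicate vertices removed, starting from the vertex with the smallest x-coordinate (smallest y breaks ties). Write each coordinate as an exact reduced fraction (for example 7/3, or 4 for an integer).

Clipped polygon: [(8,73/9) (10,7) (10,11) (8,11)]

1. After x ≥ 8: [(8,73/9) (19,2) (20,6) (18,16) (8,127/7)]
2. After x ≤ 10: [(8,73/9) (10,7) (10,124/7) (8,127/7)]
3. After y ≥ 5: [(8,73/9) (10,7) (10,124/7) (8,127/7)]
4. After y ≤ 11: [(8,11) (8,73/9) (10,7) (10,11)]
5. Canonical ring: [(8,73/9) (10,7) (10,11) (8,11)]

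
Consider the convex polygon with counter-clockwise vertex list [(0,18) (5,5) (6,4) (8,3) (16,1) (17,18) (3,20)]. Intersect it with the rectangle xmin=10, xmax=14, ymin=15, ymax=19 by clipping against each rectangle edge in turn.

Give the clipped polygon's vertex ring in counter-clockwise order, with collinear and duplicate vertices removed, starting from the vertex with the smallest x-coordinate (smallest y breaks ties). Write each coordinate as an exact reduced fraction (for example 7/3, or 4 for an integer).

Clipped polygon: [(10,15) (14,15) (14,129/7) (10,19)]

1. After x ≥ 10: [(10,5/2) (16,1) (17,18) (10,19)]
2. After x ≤ 14: [(10,5/2) (14,3/2) (14,129/7) (10,19)]
3. After y ≥ 15: [(10,15) (14,15) (14,129/7) (10,19)]
4. After y ≤ 19: [(10,15) (14,15) (14,129/7) (10,19)]
5. Canonical ring: [(10,15) (14,15) (14,129/7) (10,19)]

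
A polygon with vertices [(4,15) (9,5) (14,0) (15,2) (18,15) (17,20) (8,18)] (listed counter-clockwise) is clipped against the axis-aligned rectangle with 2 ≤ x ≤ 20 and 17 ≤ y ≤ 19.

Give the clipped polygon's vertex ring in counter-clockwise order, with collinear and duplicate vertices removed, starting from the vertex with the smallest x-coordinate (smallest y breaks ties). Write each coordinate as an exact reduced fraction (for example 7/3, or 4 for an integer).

1. After x ≥ 2: [(4,15) (9,5) (14,0) (15,2) (18,15) (17,20) (8,18)]
2. After x ≤ 20: [(4,15) (9,5) (14,0) (15,2) (18,15) (17,20) (8,18)]
3. After y ≥ 17: [(20/3,17) (88/5,17) (17,20) (8,18)]
4. After y ≤ 19: [(20/3,17) (88/5,17) (86/5,19) (25/2,19) (8,18)]
5. Canonical ring: [(20/3,17) (88/5,17) (86/5,19) (25/2,19) (8,18)]

Clipped polygon: [(20/3,17) (88/5,17) (86/5,19) (25/2,19) (8,18)]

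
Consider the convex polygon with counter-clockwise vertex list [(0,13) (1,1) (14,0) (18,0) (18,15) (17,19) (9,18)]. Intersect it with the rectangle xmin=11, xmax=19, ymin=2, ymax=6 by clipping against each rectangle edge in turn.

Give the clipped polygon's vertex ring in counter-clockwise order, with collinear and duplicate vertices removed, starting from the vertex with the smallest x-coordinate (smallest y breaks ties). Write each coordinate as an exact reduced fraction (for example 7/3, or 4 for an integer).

1. After x ≥ 11: [(11,3/13) (14,0) (18,0) (18,15) (17,19) (11,73/4)]
2. After x ≤ 19: [(11,3/13) (14,0) (18,0) (18,15) (17,19) (11,73/4)]
3. After y ≥ 2: [(11,2) (18,2) (18,15) (17,19) (11,73/4)]
4. After y ≤ 6: [(11,6) (11,2) (18,2) (18,6)]
5. Canonical ring: [(11,2) (18,2) (18,6) (11,6)]

Clipped polygon: [(11,2) (18,2) (18,6) (11,6)]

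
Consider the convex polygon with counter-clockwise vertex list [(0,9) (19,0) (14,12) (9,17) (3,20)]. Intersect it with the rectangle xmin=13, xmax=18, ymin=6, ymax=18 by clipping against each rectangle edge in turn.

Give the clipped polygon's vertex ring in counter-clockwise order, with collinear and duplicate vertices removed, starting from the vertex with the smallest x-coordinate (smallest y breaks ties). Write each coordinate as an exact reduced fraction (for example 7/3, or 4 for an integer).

Clipped polygon: [(13,6) (33/2,6) (14,12) (13,13)]

1. After x ≥ 13: [(13,54/19) (19,0) (14,12) (13,13)]
2. After x ≤ 18: [(13,54/19) (18,9/19) (18,12/5) (14,12) (13,13)]
3. After y ≥ 6: [(13,6) (33/2,6) (14,12) (13,13)]
4. After y ≤ 18: [(13,6) (33/2,6) (14,12) (13,13)]
5. Canonical ring: [(13,6) (33/2,6) (14,12) (13,13)]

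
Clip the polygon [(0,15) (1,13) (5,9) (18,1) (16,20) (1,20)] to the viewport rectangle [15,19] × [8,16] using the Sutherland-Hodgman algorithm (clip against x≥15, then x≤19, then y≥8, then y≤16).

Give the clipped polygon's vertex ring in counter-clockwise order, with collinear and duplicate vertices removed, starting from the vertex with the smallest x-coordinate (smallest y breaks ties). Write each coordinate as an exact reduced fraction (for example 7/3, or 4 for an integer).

1. After x ≥ 15: [(15,37/13) (18,1) (16,20) (15,20)]
2. After x ≤ 19: [(15,37/13) (18,1) (16,20) (15,20)]
3. After y ≥ 8: [(15,8) (328/19,8) (16,20) (15,20)]
4. After y ≤ 16: [(15,16) (15,8) (328/19,8) (312/19,16)]
5. Canonical ring: [(15,8) (328/19,8) (312/19,16) (15,16)]

Clipped polygon: [(15,8) (328/19,8) (312/19,16) (15,16)]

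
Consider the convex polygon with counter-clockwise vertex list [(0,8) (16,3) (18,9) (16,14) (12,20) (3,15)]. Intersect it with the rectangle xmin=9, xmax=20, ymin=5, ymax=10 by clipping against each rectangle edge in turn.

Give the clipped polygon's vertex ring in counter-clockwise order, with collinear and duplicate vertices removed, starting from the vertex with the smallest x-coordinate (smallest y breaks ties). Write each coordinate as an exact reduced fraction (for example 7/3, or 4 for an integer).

1. After x ≥ 9: [(9,83/16) (16,3) (18,9) (16,14) (12,20) (9,55/3)]
2. After x ≤ 20: [(9,83/16) (16,3) (18,9) (16,14) (12,20) (9,55/3)]
3. After y ≥ 5: [(9,83/16) (48/5,5) (50/3,5) (18,9) (16,14) (12,20) (9,55/3)]
4. After y ≤ 10: [(9,10) (9,83/16) (48/5,5) (50/3,5) (18,9) (88/5,10)]
5. Canonical ring: [(9,83/16) (48/5,5) (50/3,5) (18,9) (88/5,10) (9,10)]

Clipped polygon: [(9,83/16) (48/5,5) (50/3,5) (18,9) (88/5,10) (9,10)]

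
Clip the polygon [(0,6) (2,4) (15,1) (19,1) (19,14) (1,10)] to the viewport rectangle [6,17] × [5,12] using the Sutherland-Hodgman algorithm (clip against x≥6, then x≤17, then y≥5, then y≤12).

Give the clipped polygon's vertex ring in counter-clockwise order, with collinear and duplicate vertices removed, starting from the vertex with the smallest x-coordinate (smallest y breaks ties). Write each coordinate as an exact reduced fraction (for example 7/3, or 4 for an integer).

1. After x ≥ 6: [(6,40/13) (15,1) (19,1) (19,14) (6,100/9)]
2. After x ≤ 17: [(6,40/13) (15,1) (17,1) (17,122/9) (6,100/9)]
3. After y ≥ 5: [(6,5) (17,5) (17,122/9) (6,100/9)]
4. After y ≤ 12: [(6,5) (17,5) (17,12) (10,12) (6,100/9)]
5. Canonical ring: [(6,5) (17,5) (17,12) (10,12) (6,100/9)]

Clipped polygon: [(6,5) (17,5) (17,12) (10,12) (6,100/9)]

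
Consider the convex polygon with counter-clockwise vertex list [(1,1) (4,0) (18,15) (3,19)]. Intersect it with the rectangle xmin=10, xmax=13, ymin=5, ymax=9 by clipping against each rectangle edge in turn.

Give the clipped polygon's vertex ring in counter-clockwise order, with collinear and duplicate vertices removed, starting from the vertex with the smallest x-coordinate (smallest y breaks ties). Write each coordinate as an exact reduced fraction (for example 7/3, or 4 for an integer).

1. After x ≥ 10: [(10,45/7) (18,15) (10,257/15)]
2. After x ≤ 13: [(10,45/7) (13,135/14) (13,49/3) (10,257/15)]
3. After y ≥ 5: [(10,45/7) (13,135/14) (13,49/3) (10,257/15)]
4. After y ≤ 9: [(10,9) (10,45/7) (62/5,9)]
5. Canonical ring: [(10,45/7) (62/5,9) (10,9)]

Clipped polygon: [(10,45/7) (62/5,9) (10,9)]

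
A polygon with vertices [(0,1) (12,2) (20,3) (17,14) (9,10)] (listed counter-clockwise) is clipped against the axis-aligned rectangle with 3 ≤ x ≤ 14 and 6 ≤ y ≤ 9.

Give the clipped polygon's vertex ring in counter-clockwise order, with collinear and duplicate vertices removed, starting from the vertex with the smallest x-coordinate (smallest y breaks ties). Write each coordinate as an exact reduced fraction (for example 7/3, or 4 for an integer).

Clipped polygon: [(5,6) (14,6) (14,9) (8,9)]

1. After x ≥ 3: [(3,4) (3,5/4) (12,2) (20,3) (17,14) (9,10)]
2. After x ≤ 14: [(3,4) (3,5/4) (12,2) (14,9/4) (14,25/2) (9,10)]
3. After y ≥ 6: [(5,6) (14,6) (14,25/2) (9,10)]
4. After y ≤ 9: [(8,9) (5,6) (14,6) (14,9)]
5. Canonical ring: [(5,6) (14,6) (14,9) (8,9)]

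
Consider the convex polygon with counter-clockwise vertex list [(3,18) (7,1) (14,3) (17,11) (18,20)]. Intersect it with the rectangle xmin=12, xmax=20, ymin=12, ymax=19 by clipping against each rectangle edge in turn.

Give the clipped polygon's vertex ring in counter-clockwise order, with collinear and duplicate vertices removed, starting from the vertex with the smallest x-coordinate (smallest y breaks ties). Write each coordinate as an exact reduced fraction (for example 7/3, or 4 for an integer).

Clipped polygon: [(12,12) (154/9,12) (161/9,19) (12,19)]

1. After x ≥ 12: [(12,96/5) (12,17/7) (14,3) (17,11) (18,20)]
2. After x ≤ 20: [(12,96/5) (12,17/7) (14,3) (17,11) (18,20)]
3. After y ≥ 12: [(12,96/5) (12,12) (154/9,12) (18,20)]
4. After y ≤ 19: [(12,19) (12,12) (154/9,12) (161/9,19)]
5. Canonical ring: [(12,12) (154/9,12) (161/9,19) (12,19)]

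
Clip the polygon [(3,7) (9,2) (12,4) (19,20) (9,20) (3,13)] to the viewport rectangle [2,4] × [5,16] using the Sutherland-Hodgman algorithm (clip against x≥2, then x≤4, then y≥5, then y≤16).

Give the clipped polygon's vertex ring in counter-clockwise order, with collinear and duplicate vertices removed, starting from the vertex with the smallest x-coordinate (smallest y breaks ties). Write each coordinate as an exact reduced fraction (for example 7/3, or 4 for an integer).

Clipped polygon: [(3,7) (4,37/6) (4,85/6) (3,13)]

1. After x ≥ 2: [(3,7) (9,2) (12,4) (19,20) (9,20) (3,13)]
2. After x ≤ 4: [(3,7) (4,37/6) (4,85/6) (3,13)]
3. After y ≥ 5: [(3,7) (4,37/6) (4,85/6) (3,13)]
4. After y ≤ 16: [(3,7) (4,37/6) (4,85/6) (3,13)]
5. Canonical ring: [(3,7) (4,37/6) (4,85/6) (3,13)]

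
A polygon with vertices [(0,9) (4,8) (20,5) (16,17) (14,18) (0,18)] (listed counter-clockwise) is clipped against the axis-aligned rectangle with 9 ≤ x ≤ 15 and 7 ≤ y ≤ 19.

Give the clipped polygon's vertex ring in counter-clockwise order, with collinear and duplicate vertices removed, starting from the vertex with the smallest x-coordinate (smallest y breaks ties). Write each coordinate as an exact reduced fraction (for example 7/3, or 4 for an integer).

1. After x ≥ 9: [(9,113/16) (20,5) (16,17) (14,18) (9,18)]
2. After x ≤ 15: [(9,113/16) (15,95/16) (15,35/2) (14,18) (9,18)]
3. After y ≥ 7: [(9,113/16) (28/3,7) (15,7) (15,35/2) (14,18) (9,18)]
4. After y ≤ 19: [(9,113/16) (28/3,7) (15,7) (15,35/2) (14,18) (9,18)]
5. Canonical ring: [(9,113/16) (28/3,7) (15,7) (15,35/2) (14,18) (9,18)]

Clipped polygon: [(9,113/16) (28/3,7) (15,7) (15,35/2) (14,18) (9,18)]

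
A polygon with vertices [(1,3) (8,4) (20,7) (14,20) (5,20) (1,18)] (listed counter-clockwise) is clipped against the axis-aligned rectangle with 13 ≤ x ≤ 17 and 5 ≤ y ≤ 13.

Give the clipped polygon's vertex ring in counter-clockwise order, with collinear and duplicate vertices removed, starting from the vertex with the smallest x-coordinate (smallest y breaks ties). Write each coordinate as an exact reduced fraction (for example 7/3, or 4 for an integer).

1. After x ≥ 13: [(13,21/4) (20,7) (14,20) (13,20)]
2. After x ≤ 17: [(13,21/4) (17,25/4) (17,27/2) (14,20) (13,20)]
3. After y ≥ 5: [(13,21/4) (17,25/4) (17,27/2) (14,20) (13,20)]
4. After y ≤ 13: [(13,13) (13,21/4) (17,25/4) (17,13)]
5. Canonical ring: [(13,21/4) (17,25/4) (17,13) (13,13)]

Clipped polygon: [(13,21/4) (17,25/4) (17,13) (13,13)]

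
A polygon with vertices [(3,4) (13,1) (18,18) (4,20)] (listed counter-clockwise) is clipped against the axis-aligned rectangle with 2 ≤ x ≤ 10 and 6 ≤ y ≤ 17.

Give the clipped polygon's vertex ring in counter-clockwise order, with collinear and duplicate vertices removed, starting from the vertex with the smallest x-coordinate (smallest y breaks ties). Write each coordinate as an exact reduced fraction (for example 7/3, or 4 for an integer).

1. After x ≥ 2: [(3,4) (13,1) (18,18) (4,20)]
2. After x ≤ 10: [(3,4) (10,19/10) (10,134/7) (4,20)]
3. After y ≥ 6: [(25/8,6) (10,6) (10,134/7) (4,20)]
4. After y ≤ 17: [(61/16,17) (25/8,6) (10,6) (10,17)]
5. Canonical ring: [(25/8,6) (10,6) (10,17) (61/16,17)]

Clipped polygon: [(25/8,6) (10,6) (10,17) (61/16,17)]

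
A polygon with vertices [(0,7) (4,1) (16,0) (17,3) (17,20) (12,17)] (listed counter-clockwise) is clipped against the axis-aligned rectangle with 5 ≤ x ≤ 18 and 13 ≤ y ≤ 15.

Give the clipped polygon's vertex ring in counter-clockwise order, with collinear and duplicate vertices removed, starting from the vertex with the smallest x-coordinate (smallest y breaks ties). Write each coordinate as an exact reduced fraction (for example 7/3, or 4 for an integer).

1. After x ≥ 5: [(5,67/6) (5,11/12) (16,0) (17,3) (17,20) (12,17)]
2. After x ≤ 18: [(5,67/6) (5,11/12) (16,0) (17,3) (17,20) (12,17)]
3. After y ≥ 13: [(36/5,13) (17,13) (17,20) (12,17)]
4. After y ≤ 15: [(48/5,15) (36/5,13) (17,13) (17,15)]
5. Canonical ring: [(36/5,13) (17,13) (17,15) (48/5,15)]

Clipped polygon: [(36/5,13) (17,13) (17,15) (48/5,15)]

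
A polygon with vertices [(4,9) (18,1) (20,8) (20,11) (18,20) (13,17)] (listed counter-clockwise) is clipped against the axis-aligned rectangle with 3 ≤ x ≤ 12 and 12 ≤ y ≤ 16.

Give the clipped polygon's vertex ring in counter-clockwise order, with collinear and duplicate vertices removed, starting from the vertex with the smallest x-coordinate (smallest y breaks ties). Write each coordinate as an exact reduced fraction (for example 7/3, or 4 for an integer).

1. After x ≥ 3: [(4,9) (18,1) (20,8) (20,11) (18,20) (13,17)]
2. After x ≤ 12: [(12,145/9) (4,9) (12,31/7)]
3. After y ≥ 12: [(12,12) (12,145/9) (59/8,12)]
4. After y ≤ 16: [(12,12) (12,16) (95/8,16) (59/8,12)]
5. Canonical ring: [(59/8,12) (12,12) (12,16) (95/8,16)]

Clipped polygon: [(59/8,12) (12,12) (12,16) (95/8,16)]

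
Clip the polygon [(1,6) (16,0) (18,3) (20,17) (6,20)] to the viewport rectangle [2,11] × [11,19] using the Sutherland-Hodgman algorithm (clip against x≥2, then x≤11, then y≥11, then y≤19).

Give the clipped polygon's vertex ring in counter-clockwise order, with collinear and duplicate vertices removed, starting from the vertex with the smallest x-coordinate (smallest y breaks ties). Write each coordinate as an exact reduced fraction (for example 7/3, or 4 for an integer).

Clipped polygon: [(39/14,11) (11,11) (11,265/14) (32/3,19) (79/14,19)]

1. After x ≥ 2: [(2,44/5) (2,28/5) (16,0) (18,3) (20,17) (6,20)]
2. After x ≤ 11: [(2,44/5) (2,28/5) (11,2) (11,265/14) (6,20)]
3. After y ≥ 11: [(39/14,11) (11,11) (11,265/14) (6,20)]
4. After y ≤ 19: [(79/14,19) (39/14,11) (11,11) (11,265/14) (32/3,19)]
5. Canonical ring: [(39/14,11) (11,11) (11,265/14) (32/3,19) (79/14,19)]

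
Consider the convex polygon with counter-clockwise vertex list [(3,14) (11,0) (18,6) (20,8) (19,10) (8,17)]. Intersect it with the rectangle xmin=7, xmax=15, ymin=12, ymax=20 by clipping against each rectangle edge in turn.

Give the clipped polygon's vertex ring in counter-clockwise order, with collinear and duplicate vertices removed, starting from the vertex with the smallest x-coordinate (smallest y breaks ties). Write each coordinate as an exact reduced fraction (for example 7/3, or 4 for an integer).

Clipped polygon: [(7,12) (15,12) (15,138/11) (8,17) (7,82/5)]

1. After x ≥ 7: [(7,82/5) (7,7) (11,0) (18,6) (20,8) (19,10) (8,17)]
2. After x ≤ 15: [(7,82/5) (7,7) (11,0) (15,24/7) (15,138/11) (8,17)]
3. After y ≥ 12: [(7,82/5) (7,12) (15,12) (15,138/11) (8,17)]
4. After y ≤ 20: [(7,82/5) (7,12) (15,12) (15,138/11) (8,17)]
5. Canonical ring: [(7,12) (15,12) (15,138/11) (8,17) (7,82/5)]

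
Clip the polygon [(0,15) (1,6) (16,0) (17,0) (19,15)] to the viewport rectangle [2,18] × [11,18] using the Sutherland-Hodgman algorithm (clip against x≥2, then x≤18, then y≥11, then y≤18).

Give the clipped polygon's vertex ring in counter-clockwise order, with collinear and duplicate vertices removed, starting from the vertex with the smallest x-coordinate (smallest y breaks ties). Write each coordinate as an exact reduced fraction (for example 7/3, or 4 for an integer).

1. After x ≥ 2: [(2,15) (2,28/5) (16,0) (17,0) (19,15)]
2. After x ≤ 18: [(18,15) (2,15) (2,28/5) (16,0) (17,0) (18,15/2)]
3. After y ≥ 11: [(18,11) (18,15) (2,15) (2,11)]
4. After y ≤ 18: [(18,11) (18,15) (2,15) (2,11)]
5. Canonical ring: [(2,11) (18,11) (18,15) (2,15)]

Clipped polygon: [(2,11) (18,11) (18,15) (2,15)]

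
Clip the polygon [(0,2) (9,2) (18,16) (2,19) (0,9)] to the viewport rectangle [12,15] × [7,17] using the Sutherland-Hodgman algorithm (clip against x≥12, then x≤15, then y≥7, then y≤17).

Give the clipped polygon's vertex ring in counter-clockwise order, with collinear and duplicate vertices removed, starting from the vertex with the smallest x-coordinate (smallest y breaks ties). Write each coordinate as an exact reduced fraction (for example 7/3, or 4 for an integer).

Clipped polygon: [(12,7) (171/14,7) (15,34/3) (15,265/16) (38/3,17) (12,17)]

1. After x ≥ 12: [(12,20/3) (18,16) (12,137/8)]
2. After x ≤ 15: [(12,20/3) (15,34/3) (15,265/16) (12,137/8)]
3. After y ≥ 7: [(12,7) (171/14,7) (15,34/3) (15,265/16) (12,137/8)]
4. After y ≤ 17: [(12,17) (12,7) (171/14,7) (15,34/3) (15,265/16) (38/3,17)]
5. Canonical ring: [(12,7) (171/14,7) (15,34/3) (15,265/16) (38/3,17) (12,17)]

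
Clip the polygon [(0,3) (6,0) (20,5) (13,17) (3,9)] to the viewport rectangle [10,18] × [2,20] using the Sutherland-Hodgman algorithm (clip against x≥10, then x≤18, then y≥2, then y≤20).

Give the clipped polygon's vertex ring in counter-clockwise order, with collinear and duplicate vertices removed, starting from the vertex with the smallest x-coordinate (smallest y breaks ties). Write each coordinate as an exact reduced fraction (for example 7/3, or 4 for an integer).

1. After x ≥ 10: [(10,10/7) (20,5) (13,17) (10,73/5)]
2. After x ≤ 18: [(10,10/7) (18,30/7) (18,59/7) (13,17) (10,73/5)]
3. After y ≥ 2: [(10,2) (58/5,2) (18,30/7) (18,59/7) (13,17) (10,73/5)]
4. After y ≤ 20: [(10,2) (58/5,2) (18,30/7) (18,59/7) (13,17) (10,73/5)]
5. Canonical ring: [(10,2) (58/5,2) (18,30/7) (18,59/7) (13,17) (10,73/5)]

Clipped polygon: [(10,2) (58/5,2) (18,30/7) (18,59/7) (13,17) (10,73/5)]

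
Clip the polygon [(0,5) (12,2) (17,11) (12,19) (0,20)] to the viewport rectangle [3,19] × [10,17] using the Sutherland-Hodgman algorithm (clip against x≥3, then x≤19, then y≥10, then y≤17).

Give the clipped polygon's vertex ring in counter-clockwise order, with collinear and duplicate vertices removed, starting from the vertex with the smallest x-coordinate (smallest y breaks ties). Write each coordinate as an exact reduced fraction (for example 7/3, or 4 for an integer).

Clipped polygon: [(3,10) (148/9,10) (17,11) (53/4,17) (3,17)]

1. After x ≥ 3: [(3,17/4) (12,2) (17,11) (12,19) (3,79/4)]
2. After x ≤ 19: [(3,17/4) (12,2) (17,11) (12,19) (3,79/4)]
3. After y ≥ 10: [(3,10) (148/9,10) (17,11) (12,19) (3,79/4)]
4. After y ≤ 17: [(3,17) (3,10) (148/9,10) (17,11) (53/4,17)]
5. Canonical ring: [(3,10) (148/9,10) (17,11) (53/4,17) (3,17)]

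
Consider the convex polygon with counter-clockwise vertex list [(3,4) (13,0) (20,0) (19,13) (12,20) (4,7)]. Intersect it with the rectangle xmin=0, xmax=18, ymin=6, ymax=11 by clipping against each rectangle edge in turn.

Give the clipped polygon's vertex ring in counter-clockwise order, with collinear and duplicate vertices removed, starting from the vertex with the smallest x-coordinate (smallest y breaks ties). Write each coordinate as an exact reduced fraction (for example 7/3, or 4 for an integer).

1. After x ≥ 0: [(3,4) (13,0) (20,0) (19,13) (12,20) (4,7)]
2. After x ≤ 18: [(3,4) (13,0) (18,0) (18,14) (12,20) (4,7)]
3. After y ≥ 6: [(11/3,6) (18,6) (18,14) (12,20) (4,7)]
4. After y ≤ 11: [(11/3,6) (18,6) (18,11) (84/13,11) (4,7)]
5. Canonical ring: [(11/3,6) (18,6) (18,11) (84/13,11) (4,7)]

Clipped polygon: [(11/3,6) (18,6) (18,11) (84/13,11) (4,7)]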